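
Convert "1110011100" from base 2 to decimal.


Input: "1110011100" in base 2
Positional expansion:
  Digit '1' (value 1) x 2^9 = 512
  Digit '1' (value 1) x 2^8 = 256
  Digit '1' (value 1) x 2^7 = 128
  Digit '0' (value 0) x 2^6 = 0
  Digit '0' (value 0) x 2^5 = 0
  Digit '1' (value 1) x 2^4 = 16
  Digit '1' (value 1) x 2^3 = 8
  Digit '1' (value 1) x 2^2 = 4
  Digit '0' (value 0) x 2^1 = 0
  Digit '0' (value 0) x 2^0 = 0
Sum = 924

924


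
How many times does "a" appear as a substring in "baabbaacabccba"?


Searching for "a" in "baabbaacabccba"
Scanning each position:
  Position 0: "b" => no
  Position 1: "a" => MATCH
  Position 2: "a" => MATCH
  Position 3: "b" => no
  Position 4: "b" => no
  Position 5: "a" => MATCH
  Position 6: "a" => MATCH
  Position 7: "c" => no
  Position 8: "a" => MATCH
  Position 9: "b" => no
  Position 10: "c" => no
  Position 11: "c" => no
  Position 12: "b" => no
  Position 13: "a" => MATCH
Total occurrences: 6

6


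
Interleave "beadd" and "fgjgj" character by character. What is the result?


Interleaving "beadd" and "fgjgj":
  Position 0: 'b' from first, 'f' from second => "bf"
  Position 1: 'e' from first, 'g' from second => "eg"
  Position 2: 'a' from first, 'j' from second => "aj"
  Position 3: 'd' from first, 'g' from second => "dg"
  Position 4: 'd' from first, 'j' from second => "dj"
Result: bfegajdgdj

bfegajdgdj


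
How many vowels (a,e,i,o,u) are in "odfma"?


Input: odfma
Checking each character:
  'o' at position 0: vowel (running total: 1)
  'd' at position 1: consonant
  'f' at position 2: consonant
  'm' at position 3: consonant
  'a' at position 4: vowel (running total: 2)
Total vowels: 2

2


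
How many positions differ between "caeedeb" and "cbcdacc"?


Comparing "caeedeb" and "cbcdacc" position by position:
  Position 0: 'c' vs 'c' => same
  Position 1: 'a' vs 'b' => DIFFER
  Position 2: 'e' vs 'c' => DIFFER
  Position 3: 'e' vs 'd' => DIFFER
  Position 4: 'd' vs 'a' => DIFFER
  Position 5: 'e' vs 'c' => DIFFER
  Position 6: 'b' vs 'c' => DIFFER
Positions that differ: 6

6


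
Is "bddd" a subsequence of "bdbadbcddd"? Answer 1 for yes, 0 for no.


Check if "bddd" is a subsequence of "bdbadbcddd"
Greedy scan:
  Position 0 ('b'): matches sub[0] = 'b'
  Position 1 ('d'): matches sub[1] = 'd'
  Position 2 ('b'): no match needed
  Position 3 ('a'): no match needed
  Position 4 ('d'): matches sub[2] = 'd'
  Position 5 ('b'): no match needed
  Position 6 ('c'): no match needed
  Position 7 ('d'): matches sub[3] = 'd'
  Position 8 ('d'): no match needed
  Position 9 ('d'): no match needed
All 4 characters matched => is a subsequence

1


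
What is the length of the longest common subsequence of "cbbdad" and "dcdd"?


LCS of "cbbdad" and "dcdd"
DP table:
           d    c    d    d
      0    0    0    0    0
  c   0    0    1    1    1
  b   0    0    1    1    1
  b   0    0    1    1    1
  d   0    1    1    2    2
  a   0    1    1    2    2
  d   0    1    1    2    3
LCS length = dp[6][4] = 3

3


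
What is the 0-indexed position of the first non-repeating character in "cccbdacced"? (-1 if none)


Input: cccbdacced
Character frequencies:
  'a': 1
  'b': 1
  'c': 5
  'd': 2
  'e': 1
Scanning left to right for freq == 1:
  Position 0 ('c'): freq=5, skip
  Position 1 ('c'): freq=5, skip
  Position 2 ('c'): freq=5, skip
  Position 3 ('b'): unique! => answer = 3

3


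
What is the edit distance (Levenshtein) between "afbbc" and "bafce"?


Computing edit distance: "afbbc" -> "bafce"
DP table:
           b    a    f    c    e
      0    1    2    3    4    5
  a   1    1    1    2    3    4
  f   2    2    2    1    2    3
  b   3    2    3    2    2    3
  b   4    3    3    3    3    3
  c   5    4    4    4    3    4
Edit distance = dp[5][5] = 4

4


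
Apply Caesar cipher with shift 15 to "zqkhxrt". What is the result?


Caesar cipher: shift "zqkhxrt" by 15
  'z' (pos 25) + 15 = pos 14 = 'o'
  'q' (pos 16) + 15 = pos 5 = 'f'
  'k' (pos 10) + 15 = pos 25 = 'z'
  'h' (pos 7) + 15 = pos 22 = 'w'
  'x' (pos 23) + 15 = pos 12 = 'm'
  'r' (pos 17) + 15 = pos 6 = 'g'
  't' (pos 19) + 15 = pos 8 = 'i'
Result: ofzwmgi

ofzwmgi


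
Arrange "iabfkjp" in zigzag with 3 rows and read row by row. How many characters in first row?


Zigzag "iabfkjp" into 3 rows:
Placing characters:
  'i' => row 0
  'a' => row 1
  'b' => row 2
  'f' => row 1
  'k' => row 0
  'j' => row 1
  'p' => row 2
Rows:
  Row 0: "ik"
  Row 1: "afj"
  Row 2: "bp"
First row length: 2

2


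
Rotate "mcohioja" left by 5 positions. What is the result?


Input: "mcohioja", rotate left by 5
First 5 characters: "mcohi"
Remaining characters: "oja"
Concatenate remaining + first: "oja" + "mcohi" = "ojamcohi"

ojamcohi


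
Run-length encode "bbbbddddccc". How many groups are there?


Input: bbbbddddccc
Scanning for consecutive runs:
  Group 1: 'b' x 4 (positions 0-3)
  Group 2: 'd' x 4 (positions 4-7)
  Group 3: 'c' x 3 (positions 8-10)
Total groups: 3

3


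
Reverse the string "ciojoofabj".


Input: ciojoofabj
Reading characters right to left:
  Position 9: 'j'
  Position 8: 'b'
  Position 7: 'a'
  Position 6: 'f'
  Position 5: 'o'
  Position 4: 'o'
  Position 3: 'j'
  Position 2: 'o'
  Position 1: 'i'
  Position 0: 'c'
Reversed: jbafoojoic

jbafoojoic


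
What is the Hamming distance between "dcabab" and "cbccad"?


Comparing "dcabab" and "cbccad" position by position:
  Position 0: 'd' vs 'c' => differ
  Position 1: 'c' vs 'b' => differ
  Position 2: 'a' vs 'c' => differ
  Position 3: 'b' vs 'c' => differ
  Position 4: 'a' vs 'a' => same
  Position 5: 'b' vs 'd' => differ
Total differences (Hamming distance): 5

5


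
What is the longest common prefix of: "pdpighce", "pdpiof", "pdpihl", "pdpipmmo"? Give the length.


Words: pdpighce, pdpiof, pdpihl, pdpipmmo
  Position 0: all 'p' => match
  Position 1: all 'd' => match
  Position 2: all 'p' => match
  Position 3: all 'i' => match
  Position 4: ('g', 'o', 'h', 'p') => mismatch, stop
LCP = "pdpi" (length 4)

4


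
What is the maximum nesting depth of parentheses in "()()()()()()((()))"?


Input: "()()()()()()((()))"
Tracking depth:
  Position 0 '(': depth becomes 1
  Position 1 ')': depth becomes 0
  Position 2 '(': depth becomes 1
  Position 3 ')': depth becomes 0
  Position 4 '(': depth becomes 1
  Position 5 ')': depth becomes 0
  Position 6 '(': depth becomes 1
  Position 7 ')': depth becomes 0
  Position 8 '(': depth becomes 1
  Position 9 ')': depth becomes 0
  Position 10 '(': depth becomes 1
  Position 11 ')': depth becomes 0
  Position 12 '(': depth becomes 1
  Position 13 '(': depth becomes 2
  Position 14 '(': depth becomes 3
  Position 15 ')': depth becomes 2
  Position 16 ')': depth becomes 1
  Position 17 ')': depth becomes 0
Maximum depth reached: 3

3


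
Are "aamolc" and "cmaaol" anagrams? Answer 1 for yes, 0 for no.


Strings: "aamolc", "cmaaol"
Sorted first:  aaclmo
Sorted second: aaclmo
Sorted forms match => anagrams

1


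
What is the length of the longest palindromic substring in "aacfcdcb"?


Input: "aacfcdcb"
Checking substrings for palindromes:
  [2:5] "cfc" (len 3) => palindrome
  [4:7] "cdc" (len 3) => palindrome
  [0:2] "aa" (len 2) => palindrome
Longest palindromic substring: "cfc" with length 3

3


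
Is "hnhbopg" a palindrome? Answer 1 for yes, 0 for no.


Input: hnhbopg
Reversed: gpobhnh
  Compare pos 0 ('h') with pos 6 ('g'): MISMATCH
  Compare pos 1 ('n') with pos 5 ('p'): MISMATCH
  Compare pos 2 ('h') with pos 4 ('o'): MISMATCH
Result: not a palindrome

0


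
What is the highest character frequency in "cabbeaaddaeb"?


Input: cabbeaaddaeb
Character counts:
  'a': 4
  'b': 3
  'c': 1
  'd': 2
  'e': 2
Maximum frequency: 4

4


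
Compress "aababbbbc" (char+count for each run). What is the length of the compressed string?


Input: aababbbbc
Runs:
  'a' x 2 => "a2"
  'b' x 1 => "b1"
  'a' x 1 => "a1"
  'b' x 4 => "b4"
  'c' x 1 => "c1"
Compressed: "a2b1a1b4c1"
Compressed length: 10

10


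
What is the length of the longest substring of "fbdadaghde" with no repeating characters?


Input: "fbdadaghde"
Sliding window (track last position of each char):
  Position 0 ('f'): window [0,0] length 1 -- new best
  Position 1 ('b'): window [0,1] length 2 -- new best
  Position 2 ('d'): window [0,2] length 3 -- new best
  Position 3 ('a'): window [0,3] length 4 -- new best
  Position 4 ('d'): repeat (last at 2), move window start to 3
  Position 4 ('d'): window [3,4] length 2
  Position 5 ('a'): repeat (last at 3), move window start to 4
  Position 5 ('a'): window [4,5] length 2
  Position 6 ('g'): window [4,6] length 3
  Position 7 ('h'): window [4,7] length 4
  Position 8 ('d'): repeat (last at 4), move window start to 5
  Position 8 ('d'): window [5,8] length 4
  Position 9 ('e'): window [5,9] length 5 -- new best
Longest substring with no repeats: "aghde" with length 5

5


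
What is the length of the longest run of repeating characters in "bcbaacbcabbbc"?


Input: "bcbaacbcabbbc"
Scanning for longest run:
  Position 1 ('c'): new char, reset run to 1
  Position 2 ('b'): new char, reset run to 1
  Position 3 ('a'): new char, reset run to 1
  Position 4 ('a'): continues run of 'a', length=2
  Position 5 ('c'): new char, reset run to 1
  Position 6 ('b'): new char, reset run to 1
  Position 7 ('c'): new char, reset run to 1
  Position 8 ('a'): new char, reset run to 1
  Position 9 ('b'): new char, reset run to 1
  Position 10 ('b'): continues run of 'b', length=2
  Position 11 ('b'): continues run of 'b', length=3
  Position 12 ('c'): new char, reset run to 1
Longest run: 'b' with length 3

3


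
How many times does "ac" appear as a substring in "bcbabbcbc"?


Searching for "ac" in "bcbabbcbc"
Scanning each position:
  Position 0: "bc" => no
  Position 1: "cb" => no
  Position 2: "ba" => no
  Position 3: "ab" => no
  Position 4: "bb" => no
  Position 5: "bc" => no
  Position 6: "cb" => no
  Position 7: "bc" => no
Total occurrences: 0

0


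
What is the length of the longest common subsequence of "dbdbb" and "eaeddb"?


LCS of "dbdbb" and "eaeddb"
DP table:
           e    a    e    d    d    b
      0    0    0    0    0    0    0
  d   0    0    0    0    1    1    1
  b   0    0    0    0    1    1    2
  d   0    0    0    0    1    2    2
  b   0    0    0    0    1    2    3
  b   0    0    0    0    1    2    3
LCS length = dp[5][6] = 3

3


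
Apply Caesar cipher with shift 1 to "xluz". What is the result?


Caesar cipher: shift "xluz" by 1
  'x' (pos 23) + 1 = pos 24 = 'y'
  'l' (pos 11) + 1 = pos 12 = 'm'
  'u' (pos 20) + 1 = pos 21 = 'v'
  'z' (pos 25) + 1 = pos 0 = 'a'
Result: ymva

ymva


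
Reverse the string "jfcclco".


Input: jfcclco
Reading characters right to left:
  Position 6: 'o'
  Position 5: 'c'
  Position 4: 'l'
  Position 3: 'c'
  Position 2: 'c'
  Position 1: 'f'
  Position 0: 'j'
Reversed: oclccfj

oclccfj


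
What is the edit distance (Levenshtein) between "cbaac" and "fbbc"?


Computing edit distance: "cbaac" -> "fbbc"
DP table:
           f    b    b    c
      0    1    2    3    4
  c   1    1    2    3    3
  b   2    2    1    2    3
  a   3    3    2    2    3
  a   4    4    3    3    3
  c   5    5    4    4    3
Edit distance = dp[5][4] = 3

3


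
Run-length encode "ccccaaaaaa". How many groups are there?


Input: ccccaaaaaa
Scanning for consecutive runs:
  Group 1: 'c' x 4 (positions 0-3)
  Group 2: 'a' x 6 (positions 4-9)
Total groups: 2

2


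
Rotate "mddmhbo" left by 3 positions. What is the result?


Input: "mddmhbo", rotate left by 3
First 3 characters: "mdd"
Remaining characters: "mhbo"
Concatenate remaining + first: "mhbo" + "mdd" = "mhbomdd"

mhbomdd


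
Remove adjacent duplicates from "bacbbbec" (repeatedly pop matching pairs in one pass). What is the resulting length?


Input: bacbbbec
Stack-based adjacent duplicate removal:
  Read 'b': push. Stack: b
  Read 'a': push. Stack: ba
  Read 'c': push. Stack: bac
  Read 'b': push. Stack: bacb
  Read 'b': matches stack top 'b' => pop. Stack: bac
  Read 'b': push. Stack: bacb
  Read 'e': push. Stack: bacbe
  Read 'c': push. Stack: bacbec
Final stack: "bacbec" (length 6)

6


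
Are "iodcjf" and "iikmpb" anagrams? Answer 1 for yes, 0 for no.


Strings: "iodcjf", "iikmpb"
Sorted first:  cdfijo
Sorted second: biikmp
Differ at position 0: 'c' vs 'b' => not anagrams

0


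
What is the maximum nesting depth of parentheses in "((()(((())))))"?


Input: "((()(((())))))"
Tracking depth:
  Position 0 '(': depth becomes 1
  Position 1 '(': depth becomes 2
  Position 2 '(': depth becomes 3
  Position 3 ')': depth becomes 2
  Position 4 '(': depth becomes 3
  Position 5 '(': depth becomes 4
  Position 6 '(': depth becomes 5
  Position 7 '(': depth becomes 6
  Position 8 ')': depth becomes 5
  Position 9 ')': depth becomes 4
  Position 10 ')': depth becomes 3
  Position 11 ')': depth becomes 2
  Position 12 ')': depth becomes 1
  Position 13 ')': depth becomes 0
Maximum depth reached: 6

6


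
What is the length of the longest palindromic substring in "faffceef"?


Input: "faffceef"
Checking substrings for palindromes:
  [0:3] "faf" (len 3) => palindrome
  [2:4] "ff" (len 2) => palindrome
  [5:7] "ee" (len 2) => palindrome
Longest palindromic substring: "faf" with length 3

3


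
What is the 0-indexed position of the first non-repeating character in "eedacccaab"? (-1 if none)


Input: eedacccaab
Character frequencies:
  'a': 3
  'b': 1
  'c': 3
  'd': 1
  'e': 2
Scanning left to right for freq == 1:
  Position 0 ('e'): freq=2, skip
  Position 1 ('e'): freq=2, skip
  Position 2 ('d'): unique! => answer = 2

2


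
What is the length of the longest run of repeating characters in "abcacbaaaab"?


Input: "abcacbaaaab"
Scanning for longest run:
  Position 1 ('b'): new char, reset run to 1
  Position 2 ('c'): new char, reset run to 1
  Position 3 ('a'): new char, reset run to 1
  Position 4 ('c'): new char, reset run to 1
  Position 5 ('b'): new char, reset run to 1
  Position 6 ('a'): new char, reset run to 1
  Position 7 ('a'): continues run of 'a', length=2
  Position 8 ('a'): continues run of 'a', length=3
  Position 9 ('a'): continues run of 'a', length=4
  Position 10 ('b'): new char, reset run to 1
Longest run: 'a' with length 4

4


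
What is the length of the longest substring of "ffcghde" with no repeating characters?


Input: "ffcghde"
Sliding window (track last position of each char):
  Position 0 ('f'): window [0,0] length 1 -- new best
  Position 1 ('f'): repeat (last at 0), move window start to 1
  Position 1 ('f'): window [1,1] length 1
  Position 2 ('c'): window [1,2] length 2 -- new best
  Position 3 ('g'): window [1,3] length 3 -- new best
  Position 4 ('h'): window [1,4] length 4 -- new best
  Position 5 ('d'): window [1,5] length 5 -- new best
  Position 6 ('e'): window [1,6] length 6 -- new best
Longest substring with no repeats: "fcghde" with length 6

6


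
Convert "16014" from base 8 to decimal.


Input: "16014" in base 8
Positional expansion:
  Digit '1' (value 1) x 8^4 = 4096
  Digit '6' (value 6) x 8^3 = 3072
  Digit '0' (value 0) x 8^2 = 0
  Digit '1' (value 1) x 8^1 = 8
  Digit '4' (value 4) x 8^0 = 4
Sum = 7180

7180


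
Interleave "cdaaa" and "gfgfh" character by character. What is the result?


Interleaving "cdaaa" and "gfgfh":
  Position 0: 'c' from first, 'g' from second => "cg"
  Position 1: 'd' from first, 'f' from second => "df"
  Position 2: 'a' from first, 'g' from second => "ag"
  Position 3: 'a' from first, 'f' from second => "af"
  Position 4: 'a' from first, 'h' from second => "ah"
Result: cgdfagafah

cgdfagafah


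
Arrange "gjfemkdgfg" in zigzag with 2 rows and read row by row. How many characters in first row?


Zigzag "gjfemkdgfg" into 2 rows:
Placing characters:
  'g' => row 0
  'j' => row 1
  'f' => row 0
  'e' => row 1
  'm' => row 0
  'k' => row 1
  'd' => row 0
  'g' => row 1
  'f' => row 0
  'g' => row 1
Rows:
  Row 0: "gfmdf"
  Row 1: "jekgg"
First row length: 5

5


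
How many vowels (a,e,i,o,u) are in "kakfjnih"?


Input: kakfjnih
Checking each character:
  'k' at position 0: consonant
  'a' at position 1: vowel (running total: 1)
  'k' at position 2: consonant
  'f' at position 3: consonant
  'j' at position 4: consonant
  'n' at position 5: consonant
  'i' at position 6: vowel (running total: 2)
  'h' at position 7: consonant
Total vowels: 2

2


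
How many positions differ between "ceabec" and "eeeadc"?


Comparing "ceabec" and "eeeadc" position by position:
  Position 0: 'c' vs 'e' => DIFFER
  Position 1: 'e' vs 'e' => same
  Position 2: 'a' vs 'e' => DIFFER
  Position 3: 'b' vs 'a' => DIFFER
  Position 4: 'e' vs 'd' => DIFFER
  Position 5: 'c' vs 'c' => same
Positions that differ: 4

4


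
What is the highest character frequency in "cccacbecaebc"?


Input: cccacbecaebc
Character counts:
  'a': 2
  'b': 2
  'c': 6
  'e': 2
Maximum frequency: 6

6


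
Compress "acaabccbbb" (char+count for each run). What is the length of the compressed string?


Input: acaabccbbb
Runs:
  'a' x 1 => "a1"
  'c' x 1 => "c1"
  'a' x 2 => "a2"
  'b' x 1 => "b1"
  'c' x 2 => "c2"
  'b' x 3 => "b3"
Compressed: "a1c1a2b1c2b3"
Compressed length: 12

12


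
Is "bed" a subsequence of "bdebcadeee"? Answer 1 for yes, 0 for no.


Check if "bed" is a subsequence of "bdebcadeee"
Greedy scan:
  Position 0 ('b'): matches sub[0] = 'b'
  Position 1 ('d'): no match needed
  Position 2 ('e'): matches sub[1] = 'e'
  Position 3 ('b'): no match needed
  Position 4 ('c'): no match needed
  Position 5 ('a'): no match needed
  Position 6 ('d'): matches sub[2] = 'd'
  Position 7 ('e'): no match needed
  Position 8 ('e'): no match needed
  Position 9 ('e'): no match needed
All 3 characters matched => is a subsequence

1


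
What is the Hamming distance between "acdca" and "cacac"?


Comparing "acdca" and "cacac" position by position:
  Position 0: 'a' vs 'c' => differ
  Position 1: 'c' vs 'a' => differ
  Position 2: 'd' vs 'c' => differ
  Position 3: 'c' vs 'a' => differ
  Position 4: 'a' vs 'c' => differ
Total differences (Hamming distance): 5

5


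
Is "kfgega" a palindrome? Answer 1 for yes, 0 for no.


Input: kfgega
Reversed: agegfk
  Compare pos 0 ('k') with pos 5 ('a'): MISMATCH
  Compare pos 1 ('f') with pos 4 ('g'): MISMATCH
  Compare pos 2 ('g') with pos 3 ('e'): MISMATCH
Result: not a palindrome

0


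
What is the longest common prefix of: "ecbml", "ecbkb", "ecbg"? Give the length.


Words: ecbml, ecbkb, ecbg
  Position 0: all 'e' => match
  Position 1: all 'c' => match
  Position 2: all 'b' => match
  Position 3: ('m', 'k', 'g') => mismatch, stop
LCP = "ecb" (length 3)

3


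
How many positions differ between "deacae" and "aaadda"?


Comparing "deacae" and "aaadda" position by position:
  Position 0: 'd' vs 'a' => DIFFER
  Position 1: 'e' vs 'a' => DIFFER
  Position 2: 'a' vs 'a' => same
  Position 3: 'c' vs 'd' => DIFFER
  Position 4: 'a' vs 'd' => DIFFER
  Position 5: 'e' vs 'a' => DIFFER
Positions that differ: 5

5


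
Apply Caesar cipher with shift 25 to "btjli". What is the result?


Caesar cipher: shift "btjli" by 25
  'b' (pos 1) + 25 = pos 0 = 'a'
  't' (pos 19) + 25 = pos 18 = 's'
  'j' (pos 9) + 25 = pos 8 = 'i'
  'l' (pos 11) + 25 = pos 10 = 'k'
  'i' (pos 8) + 25 = pos 7 = 'h'
Result: asikh

asikh


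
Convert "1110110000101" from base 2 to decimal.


Input: "1110110000101" in base 2
Positional expansion:
  Digit '1' (value 1) x 2^12 = 4096
  Digit '1' (value 1) x 2^11 = 2048
  Digit '1' (value 1) x 2^10 = 1024
  Digit '0' (value 0) x 2^9 = 0
  Digit '1' (value 1) x 2^8 = 256
  Digit '1' (value 1) x 2^7 = 128
  Digit '0' (value 0) x 2^6 = 0
  Digit '0' (value 0) x 2^5 = 0
  Digit '0' (value 0) x 2^4 = 0
  Digit '0' (value 0) x 2^3 = 0
  Digit '1' (value 1) x 2^2 = 4
  Digit '0' (value 0) x 2^1 = 0
  Digit '1' (value 1) x 2^0 = 1
Sum = 7557

7557


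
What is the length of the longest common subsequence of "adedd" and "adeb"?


LCS of "adedd" and "adeb"
DP table:
           a    d    e    b
      0    0    0    0    0
  a   0    1    1    1    1
  d   0    1    2    2    2
  e   0    1    2    3    3
  d   0    1    2    3    3
  d   0    1    2    3    3
LCS length = dp[5][4] = 3

3


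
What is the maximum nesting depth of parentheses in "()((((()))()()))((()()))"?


Input: "()((((()))()()))((()()))"
Tracking depth:
  Position 0 '(': depth becomes 1
  Position 1 ')': depth becomes 0
  Position 2 '(': depth becomes 1
  Position 3 '(': depth becomes 2
  Position 4 '(': depth becomes 3
  Position 5 '(': depth becomes 4
  Position 6 '(': depth becomes 5
  Position 7 ')': depth becomes 4
  Position 8 ')': depth becomes 3
  Position 9 ')': depth becomes 2
  Position 10 '(': depth becomes 3
  Position 11 ')': depth becomes 2
  Position 12 '(': depth becomes 3
  Position 13 ')': depth becomes 2
  Position 14 ')': depth becomes 1
  Position 15 ')': depth becomes 0
  Position 16 '(': depth becomes 1
  Position 17 '(': depth becomes 2
  Position 18 '(': depth becomes 3
  Position 19 ')': depth becomes 2
  Position 20 '(': depth becomes 3
  Position 21 ')': depth becomes 2
  Position 22 ')': depth becomes 1
  Position 23 ')': depth becomes 0
Maximum depth reached: 5

5


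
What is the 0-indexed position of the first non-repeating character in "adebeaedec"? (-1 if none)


Input: adebeaedec
Character frequencies:
  'a': 2
  'b': 1
  'c': 1
  'd': 2
  'e': 4
Scanning left to right for freq == 1:
  Position 0 ('a'): freq=2, skip
  Position 1 ('d'): freq=2, skip
  Position 2 ('e'): freq=4, skip
  Position 3 ('b'): unique! => answer = 3

3


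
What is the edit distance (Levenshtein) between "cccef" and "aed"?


Computing edit distance: "cccef" -> "aed"
DP table:
           a    e    d
      0    1    2    3
  c   1    1    2    3
  c   2    2    2    3
  c   3    3    3    3
  e   4    4    3    4
  f   5    5    4    4
Edit distance = dp[5][3] = 4

4


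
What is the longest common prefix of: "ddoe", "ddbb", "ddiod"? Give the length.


Words: ddoe, ddbb, ddiod
  Position 0: all 'd' => match
  Position 1: all 'd' => match
  Position 2: ('o', 'b', 'i') => mismatch, stop
LCP = "dd" (length 2)

2


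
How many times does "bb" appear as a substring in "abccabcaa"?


Searching for "bb" in "abccabcaa"
Scanning each position:
  Position 0: "ab" => no
  Position 1: "bc" => no
  Position 2: "cc" => no
  Position 3: "ca" => no
  Position 4: "ab" => no
  Position 5: "bc" => no
  Position 6: "ca" => no
  Position 7: "aa" => no
Total occurrences: 0

0


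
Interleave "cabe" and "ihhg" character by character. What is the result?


Interleaving "cabe" and "ihhg":
  Position 0: 'c' from first, 'i' from second => "ci"
  Position 1: 'a' from first, 'h' from second => "ah"
  Position 2: 'b' from first, 'h' from second => "bh"
  Position 3: 'e' from first, 'g' from second => "eg"
Result: ciahbheg

ciahbheg


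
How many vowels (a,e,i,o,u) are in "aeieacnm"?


Input: aeieacnm
Checking each character:
  'a' at position 0: vowel (running total: 1)
  'e' at position 1: vowel (running total: 2)
  'i' at position 2: vowel (running total: 3)
  'e' at position 3: vowel (running total: 4)
  'a' at position 4: vowel (running total: 5)
  'c' at position 5: consonant
  'n' at position 6: consonant
  'm' at position 7: consonant
Total vowels: 5

5


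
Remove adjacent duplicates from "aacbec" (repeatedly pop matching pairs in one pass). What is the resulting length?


Input: aacbec
Stack-based adjacent duplicate removal:
  Read 'a': push. Stack: a
  Read 'a': matches stack top 'a' => pop. Stack: (empty)
  Read 'c': push. Stack: c
  Read 'b': push. Stack: cb
  Read 'e': push. Stack: cbe
  Read 'c': push. Stack: cbec
Final stack: "cbec" (length 4)

4


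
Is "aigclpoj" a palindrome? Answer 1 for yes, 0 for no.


Input: aigclpoj
Reversed: joplcgia
  Compare pos 0 ('a') with pos 7 ('j'): MISMATCH
  Compare pos 1 ('i') with pos 6 ('o'): MISMATCH
  Compare pos 2 ('g') with pos 5 ('p'): MISMATCH
  Compare pos 3 ('c') with pos 4 ('l'): MISMATCH
Result: not a palindrome

0


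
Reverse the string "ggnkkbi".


Input: ggnkkbi
Reading characters right to left:
  Position 6: 'i'
  Position 5: 'b'
  Position 4: 'k'
  Position 3: 'k'
  Position 2: 'n'
  Position 1: 'g'
  Position 0: 'g'
Reversed: ibkkngg

ibkkngg


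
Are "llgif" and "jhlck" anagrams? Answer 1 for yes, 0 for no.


Strings: "llgif", "jhlck"
Sorted first:  fgill
Sorted second: chjkl
Differ at position 0: 'f' vs 'c' => not anagrams

0


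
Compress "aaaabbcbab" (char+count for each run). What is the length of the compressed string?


Input: aaaabbcbab
Runs:
  'a' x 4 => "a4"
  'b' x 2 => "b2"
  'c' x 1 => "c1"
  'b' x 1 => "b1"
  'a' x 1 => "a1"
  'b' x 1 => "b1"
Compressed: "a4b2c1b1a1b1"
Compressed length: 12

12


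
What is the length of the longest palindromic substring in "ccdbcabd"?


Input: "ccdbcabd"
Checking substrings for palindromes:
  [0:2] "cc" (len 2) => palindrome
Longest palindromic substring: "cc" with length 2

2


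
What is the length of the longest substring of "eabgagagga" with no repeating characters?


Input: "eabgagagga"
Sliding window (track last position of each char):
  Position 0 ('e'): window [0,0] length 1 -- new best
  Position 1 ('a'): window [0,1] length 2 -- new best
  Position 2 ('b'): window [0,2] length 3 -- new best
  Position 3 ('g'): window [0,3] length 4 -- new best
  Position 4 ('a'): repeat (last at 1), move window start to 2
  Position 4 ('a'): window [2,4] length 3
  Position 5 ('g'): repeat (last at 3), move window start to 4
  Position 5 ('g'): window [4,5] length 2
  Position 6 ('a'): repeat (last at 4), move window start to 5
  Position 6 ('a'): window [5,6] length 2
  Position 7 ('g'): repeat (last at 5), move window start to 6
  Position 7 ('g'): window [6,7] length 2
  Position 8 ('g'): repeat (last at 7), move window start to 8
  Position 8 ('g'): window [8,8] length 1
  Position 9 ('a'): window [8,9] length 2
Longest substring with no repeats: "eabg" with length 4

4


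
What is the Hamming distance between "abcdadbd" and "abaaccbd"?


Comparing "abcdadbd" and "abaaccbd" position by position:
  Position 0: 'a' vs 'a' => same
  Position 1: 'b' vs 'b' => same
  Position 2: 'c' vs 'a' => differ
  Position 3: 'd' vs 'a' => differ
  Position 4: 'a' vs 'c' => differ
  Position 5: 'd' vs 'c' => differ
  Position 6: 'b' vs 'b' => same
  Position 7: 'd' vs 'd' => same
Total differences (Hamming distance): 4

4


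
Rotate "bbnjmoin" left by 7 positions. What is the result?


Input: "bbnjmoin", rotate left by 7
First 7 characters: "bbnjmoi"
Remaining characters: "n"
Concatenate remaining + first: "n" + "bbnjmoi" = "nbbnjmoi"

nbbnjmoi


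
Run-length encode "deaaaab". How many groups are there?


Input: deaaaab
Scanning for consecutive runs:
  Group 1: 'd' x 1 (positions 0-0)
  Group 2: 'e' x 1 (positions 1-1)
  Group 3: 'a' x 4 (positions 2-5)
  Group 4: 'b' x 1 (positions 6-6)
Total groups: 4

4


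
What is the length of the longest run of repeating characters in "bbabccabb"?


Input: "bbabccabb"
Scanning for longest run:
  Position 1 ('b'): continues run of 'b', length=2
  Position 2 ('a'): new char, reset run to 1
  Position 3 ('b'): new char, reset run to 1
  Position 4 ('c'): new char, reset run to 1
  Position 5 ('c'): continues run of 'c', length=2
  Position 6 ('a'): new char, reset run to 1
  Position 7 ('b'): new char, reset run to 1
  Position 8 ('b'): continues run of 'b', length=2
Longest run: 'b' with length 2

2


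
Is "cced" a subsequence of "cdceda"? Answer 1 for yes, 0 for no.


Check if "cced" is a subsequence of "cdceda"
Greedy scan:
  Position 0 ('c'): matches sub[0] = 'c'
  Position 1 ('d'): no match needed
  Position 2 ('c'): matches sub[1] = 'c'
  Position 3 ('e'): matches sub[2] = 'e'
  Position 4 ('d'): matches sub[3] = 'd'
  Position 5 ('a'): no match needed
All 4 characters matched => is a subsequence

1


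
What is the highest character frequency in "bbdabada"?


Input: bbdabada
Character counts:
  'a': 3
  'b': 3
  'd': 2
Maximum frequency: 3

3


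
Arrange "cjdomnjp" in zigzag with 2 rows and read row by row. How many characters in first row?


Zigzag "cjdomnjp" into 2 rows:
Placing characters:
  'c' => row 0
  'j' => row 1
  'd' => row 0
  'o' => row 1
  'm' => row 0
  'n' => row 1
  'j' => row 0
  'p' => row 1
Rows:
  Row 0: "cdmj"
  Row 1: "jonp"
First row length: 4

4


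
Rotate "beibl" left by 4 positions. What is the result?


Input: "beibl", rotate left by 4
First 4 characters: "beib"
Remaining characters: "l"
Concatenate remaining + first: "l" + "beib" = "lbeib"

lbeib


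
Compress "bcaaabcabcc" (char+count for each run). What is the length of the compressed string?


Input: bcaaabcabcc
Runs:
  'b' x 1 => "b1"
  'c' x 1 => "c1"
  'a' x 3 => "a3"
  'b' x 1 => "b1"
  'c' x 1 => "c1"
  'a' x 1 => "a1"
  'b' x 1 => "b1"
  'c' x 2 => "c2"
Compressed: "b1c1a3b1c1a1b1c2"
Compressed length: 16

16


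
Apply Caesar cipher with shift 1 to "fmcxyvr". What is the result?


Caesar cipher: shift "fmcxyvr" by 1
  'f' (pos 5) + 1 = pos 6 = 'g'
  'm' (pos 12) + 1 = pos 13 = 'n'
  'c' (pos 2) + 1 = pos 3 = 'd'
  'x' (pos 23) + 1 = pos 24 = 'y'
  'y' (pos 24) + 1 = pos 25 = 'z'
  'v' (pos 21) + 1 = pos 22 = 'w'
  'r' (pos 17) + 1 = pos 18 = 's'
Result: gndyzws

gndyzws


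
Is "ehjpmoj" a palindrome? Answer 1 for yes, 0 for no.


Input: ehjpmoj
Reversed: jompjhe
  Compare pos 0 ('e') with pos 6 ('j'): MISMATCH
  Compare pos 1 ('h') with pos 5 ('o'): MISMATCH
  Compare pos 2 ('j') with pos 4 ('m'): MISMATCH
Result: not a palindrome

0


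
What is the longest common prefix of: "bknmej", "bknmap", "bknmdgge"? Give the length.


Words: bknmej, bknmap, bknmdgge
  Position 0: all 'b' => match
  Position 1: all 'k' => match
  Position 2: all 'n' => match
  Position 3: all 'm' => match
  Position 4: ('e', 'a', 'd') => mismatch, stop
LCP = "bknm" (length 4)

4


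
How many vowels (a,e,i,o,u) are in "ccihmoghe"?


Input: ccihmoghe
Checking each character:
  'c' at position 0: consonant
  'c' at position 1: consonant
  'i' at position 2: vowel (running total: 1)
  'h' at position 3: consonant
  'm' at position 4: consonant
  'o' at position 5: vowel (running total: 2)
  'g' at position 6: consonant
  'h' at position 7: consonant
  'e' at position 8: vowel (running total: 3)
Total vowels: 3

3


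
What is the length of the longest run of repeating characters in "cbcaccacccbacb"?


Input: "cbcaccacccbacb"
Scanning for longest run:
  Position 1 ('b'): new char, reset run to 1
  Position 2 ('c'): new char, reset run to 1
  Position 3 ('a'): new char, reset run to 1
  Position 4 ('c'): new char, reset run to 1
  Position 5 ('c'): continues run of 'c', length=2
  Position 6 ('a'): new char, reset run to 1
  Position 7 ('c'): new char, reset run to 1
  Position 8 ('c'): continues run of 'c', length=2
  Position 9 ('c'): continues run of 'c', length=3
  Position 10 ('b'): new char, reset run to 1
  Position 11 ('a'): new char, reset run to 1
  Position 12 ('c'): new char, reset run to 1
  Position 13 ('b'): new char, reset run to 1
Longest run: 'c' with length 3

3


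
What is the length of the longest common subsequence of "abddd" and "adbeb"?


LCS of "abddd" and "adbeb"
DP table:
           a    d    b    e    b
      0    0    0    0    0    0
  a   0    1    1    1    1    1
  b   0    1    1    2    2    2
  d   0    1    2    2    2    2
  d   0    1    2    2    2    2
  d   0    1    2    2    2    2
LCS length = dp[5][5] = 2

2


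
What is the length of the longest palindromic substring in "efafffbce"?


Input: "efafffbce"
Checking substrings for palindromes:
  [1:4] "faf" (len 3) => palindrome
  [3:6] "fff" (len 3) => palindrome
  [3:5] "ff" (len 2) => palindrome
  [4:6] "ff" (len 2) => palindrome
Longest palindromic substring: "faf" with length 3

3


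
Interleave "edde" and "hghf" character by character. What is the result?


Interleaving "edde" and "hghf":
  Position 0: 'e' from first, 'h' from second => "eh"
  Position 1: 'd' from first, 'g' from second => "dg"
  Position 2: 'd' from first, 'h' from second => "dh"
  Position 3: 'e' from first, 'f' from second => "ef"
Result: ehdgdhef

ehdgdhef


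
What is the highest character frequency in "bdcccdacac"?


Input: bdcccdacac
Character counts:
  'a': 2
  'b': 1
  'c': 5
  'd': 2
Maximum frequency: 5

5


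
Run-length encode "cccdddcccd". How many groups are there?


Input: cccdddcccd
Scanning for consecutive runs:
  Group 1: 'c' x 3 (positions 0-2)
  Group 2: 'd' x 3 (positions 3-5)
  Group 3: 'c' x 3 (positions 6-8)
  Group 4: 'd' x 1 (positions 9-9)
Total groups: 4

4


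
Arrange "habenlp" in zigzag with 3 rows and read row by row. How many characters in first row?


Zigzag "habenlp" into 3 rows:
Placing characters:
  'h' => row 0
  'a' => row 1
  'b' => row 2
  'e' => row 1
  'n' => row 0
  'l' => row 1
  'p' => row 2
Rows:
  Row 0: "hn"
  Row 1: "ael"
  Row 2: "bp"
First row length: 2

2


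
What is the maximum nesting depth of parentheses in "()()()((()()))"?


Input: "()()()((()()))"
Tracking depth:
  Position 0 '(': depth becomes 1
  Position 1 ')': depth becomes 0
  Position 2 '(': depth becomes 1
  Position 3 ')': depth becomes 0
  Position 4 '(': depth becomes 1
  Position 5 ')': depth becomes 0
  Position 6 '(': depth becomes 1
  Position 7 '(': depth becomes 2
  Position 8 '(': depth becomes 3
  Position 9 ')': depth becomes 2
  Position 10 '(': depth becomes 3
  Position 11 ')': depth becomes 2
  Position 12 ')': depth becomes 1
  Position 13 ')': depth becomes 0
Maximum depth reached: 3

3


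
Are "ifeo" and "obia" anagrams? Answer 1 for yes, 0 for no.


Strings: "ifeo", "obia"
Sorted first:  efio
Sorted second: abio
Differ at position 0: 'e' vs 'a' => not anagrams

0


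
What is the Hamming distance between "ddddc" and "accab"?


Comparing "ddddc" and "accab" position by position:
  Position 0: 'd' vs 'a' => differ
  Position 1: 'd' vs 'c' => differ
  Position 2: 'd' vs 'c' => differ
  Position 3: 'd' vs 'a' => differ
  Position 4: 'c' vs 'b' => differ
Total differences (Hamming distance): 5

5


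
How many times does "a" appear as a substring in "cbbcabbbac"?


Searching for "a" in "cbbcabbbac"
Scanning each position:
  Position 0: "c" => no
  Position 1: "b" => no
  Position 2: "b" => no
  Position 3: "c" => no
  Position 4: "a" => MATCH
  Position 5: "b" => no
  Position 6: "b" => no
  Position 7: "b" => no
  Position 8: "a" => MATCH
  Position 9: "c" => no
Total occurrences: 2

2


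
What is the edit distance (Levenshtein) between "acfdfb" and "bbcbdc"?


Computing edit distance: "acfdfb" -> "bbcbdc"
DP table:
           b    b    c    b    d    c
      0    1    2    3    4    5    6
  a   1    1    2    3    4    5    6
  c   2    2    2    2    3    4    5
  f   3    3    3    3    3    4    5
  d   4    4    4    4    4    3    4
  f   5    5    5    5    5    4    4
  b   6    5    5    6    5    5    5
Edit distance = dp[6][6] = 5

5


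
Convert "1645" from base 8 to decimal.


Input: "1645" in base 8
Positional expansion:
  Digit '1' (value 1) x 8^3 = 512
  Digit '6' (value 6) x 8^2 = 384
  Digit '4' (value 4) x 8^1 = 32
  Digit '5' (value 5) x 8^0 = 5
Sum = 933

933


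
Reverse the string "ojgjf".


Input: ojgjf
Reading characters right to left:
  Position 4: 'f'
  Position 3: 'j'
  Position 2: 'g'
  Position 1: 'j'
  Position 0: 'o'
Reversed: fjgjo

fjgjo


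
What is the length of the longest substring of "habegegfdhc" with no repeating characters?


Input: "habegegfdhc"
Sliding window (track last position of each char):
  Position 0 ('h'): window [0,0] length 1 -- new best
  Position 1 ('a'): window [0,1] length 2 -- new best
  Position 2 ('b'): window [0,2] length 3 -- new best
  Position 3 ('e'): window [0,3] length 4 -- new best
  Position 4 ('g'): window [0,4] length 5 -- new best
  Position 5 ('e'): repeat (last at 3), move window start to 4
  Position 5 ('e'): window [4,5] length 2
  Position 6 ('g'): repeat (last at 4), move window start to 5
  Position 6 ('g'): window [5,6] length 2
  Position 7 ('f'): window [5,7] length 3
  Position 8 ('d'): window [5,8] length 4
  Position 9 ('h'): window [5,9] length 5
  Position 10 ('c'): window [5,10] length 6 -- new best
Longest substring with no repeats: "egfdhc" with length 6

6


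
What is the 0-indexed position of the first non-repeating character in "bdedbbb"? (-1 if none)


Input: bdedbbb
Character frequencies:
  'b': 4
  'd': 2
  'e': 1
Scanning left to right for freq == 1:
  Position 0 ('b'): freq=4, skip
  Position 1 ('d'): freq=2, skip
  Position 2 ('e'): unique! => answer = 2

2


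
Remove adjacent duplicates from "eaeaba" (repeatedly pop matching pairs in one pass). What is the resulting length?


Input: eaeaba
Stack-based adjacent duplicate removal:
  Read 'e': push. Stack: e
  Read 'a': push. Stack: ea
  Read 'e': push. Stack: eae
  Read 'a': push. Stack: eaea
  Read 'b': push. Stack: eaeab
  Read 'a': push. Stack: eaeaba
Final stack: "eaeaba" (length 6)

6


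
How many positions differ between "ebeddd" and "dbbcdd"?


Comparing "ebeddd" and "dbbcdd" position by position:
  Position 0: 'e' vs 'd' => DIFFER
  Position 1: 'b' vs 'b' => same
  Position 2: 'e' vs 'b' => DIFFER
  Position 3: 'd' vs 'c' => DIFFER
  Position 4: 'd' vs 'd' => same
  Position 5: 'd' vs 'd' => same
Positions that differ: 3

3


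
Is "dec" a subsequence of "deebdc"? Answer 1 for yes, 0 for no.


Check if "dec" is a subsequence of "deebdc"
Greedy scan:
  Position 0 ('d'): matches sub[0] = 'd'
  Position 1 ('e'): matches sub[1] = 'e'
  Position 2 ('e'): no match needed
  Position 3 ('b'): no match needed
  Position 4 ('d'): no match needed
  Position 5 ('c'): matches sub[2] = 'c'
All 3 characters matched => is a subsequence

1


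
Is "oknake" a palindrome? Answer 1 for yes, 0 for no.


Input: oknake
Reversed: ekanko
  Compare pos 0 ('o') with pos 5 ('e'): MISMATCH
  Compare pos 1 ('k') with pos 4 ('k'): match
  Compare pos 2 ('n') with pos 3 ('a'): MISMATCH
Result: not a palindrome

0


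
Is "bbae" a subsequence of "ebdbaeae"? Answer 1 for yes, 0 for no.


Check if "bbae" is a subsequence of "ebdbaeae"
Greedy scan:
  Position 0 ('e'): no match needed
  Position 1 ('b'): matches sub[0] = 'b'
  Position 2 ('d'): no match needed
  Position 3 ('b'): matches sub[1] = 'b'
  Position 4 ('a'): matches sub[2] = 'a'
  Position 5 ('e'): matches sub[3] = 'e'
  Position 6 ('a'): no match needed
  Position 7 ('e'): no match needed
All 4 characters matched => is a subsequence

1


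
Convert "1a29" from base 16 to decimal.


Input: "1a29" in base 16
Positional expansion:
  Digit '1' (value 1) x 16^3 = 4096
  Digit 'a' (value 10) x 16^2 = 2560
  Digit '2' (value 2) x 16^1 = 32
  Digit '9' (value 9) x 16^0 = 9
Sum = 6697

6697


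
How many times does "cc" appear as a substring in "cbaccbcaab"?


Searching for "cc" in "cbaccbcaab"
Scanning each position:
  Position 0: "cb" => no
  Position 1: "ba" => no
  Position 2: "ac" => no
  Position 3: "cc" => MATCH
  Position 4: "cb" => no
  Position 5: "bc" => no
  Position 6: "ca" => no
  Position 7: "aa" => no
  Position 8: "ab" => no
Total occurrences: 1

1


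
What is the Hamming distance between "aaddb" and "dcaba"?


Comparing "aaddb" and "dcaba" position by position:
  Position 0: 'a' vs 'd' => differ
  Position 1: 'a' vs 'c' => differ
  Position 2: 'd' vs 'a' => differ
  Position 3: 'd' vs 'b' => differ
  Position 4: 'b' vs 'a' => differ
Total differences (Hamming distance): 5

5


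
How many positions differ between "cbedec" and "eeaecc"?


Comparing "cbedec" and "eeaecc" position by position:
  Position 0: 'c' vs 'e' => DIFFER
  Position 1: 'b' vs 'e' => DIFFER
  Position 2: 'e' vs 'a' => DIFFER
  Position 3: 'd' vs 'e' => DIFFER
  Position 4: 'e' vs 'c' => DIFFER
  Position 5: 'c' vs 'c' => same
Positions that differ: 5

5
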